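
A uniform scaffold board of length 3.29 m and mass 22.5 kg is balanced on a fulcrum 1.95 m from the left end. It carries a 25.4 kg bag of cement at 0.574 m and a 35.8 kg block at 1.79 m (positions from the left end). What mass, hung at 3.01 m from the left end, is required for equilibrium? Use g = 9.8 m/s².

Choose the fulcrum (at 1.95 m from the left end) as the axis so the support reaction has zero arm there.
Beam weight: 22.5 × 9.8 = 220.5 N down at 1.645 m → arm 0.305 m, τ = 220.5 × 0.305 = 67.25 N·m counterclockwise.
Bag of cement: 25.4 × 9.8 = 248.9 N down at 0.574 m → arm 1.376 m, τ = 248.9 × 1.376 = 342.5 N·m counterclockwise.
Block: 35.8 × 9.8 = 350.8 N down at 1.79 m → arm 0.16 m, τ = 350.8 × 0.16 = 56.13 N·m counterclockwise.
Net moment of known loads = 465.9 N·m counterclockwise.
An unknown mass m at 3.01 m has arm 1.06 m; its moment is m·g·1.06 clockwise.
Setting net torque to zero: m × 9.8 × 1.06 = 465.9 → m = 465.9 / (9.8 × 1.06) = 44.8 kg.

m ≈ 44.8 kg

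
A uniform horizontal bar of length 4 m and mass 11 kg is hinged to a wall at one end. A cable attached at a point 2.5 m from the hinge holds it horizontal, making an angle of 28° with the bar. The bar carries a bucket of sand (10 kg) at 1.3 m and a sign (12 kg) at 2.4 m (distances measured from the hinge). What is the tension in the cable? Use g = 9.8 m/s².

Take moments about the hinge.
Beam weight: 11 × 9.8 = 107.8 N down at 2 m → arm 2 m, τ = 107.8 × 2 = 215.6 N·m clockwise.
Bucket of sand: 10 × 9.8 = 98 N down at 1.3 m → arm 1.3 m, τ = 98 × 1.3 = 127.4 N·m clockwise.
Sign: 12 × 9.8 = 117.6 N down at 2.4 m → arm 2.4 m, τ = 117.6 × 2.4 = 282.2 N·m clockwise.
Total clockwise load moment = 625.2 N·m.
The cable tension T acts at 2.5 m; only its component perpendicular to the bar, T sinθ, produces torque. sin 28° = 0.4695.
Στ = 0 ⇒ T × 2.5 × 0.4695 = 625.2 ⇒ T = 625.2 / 1.174 = 533 N.

T ≈ 533 N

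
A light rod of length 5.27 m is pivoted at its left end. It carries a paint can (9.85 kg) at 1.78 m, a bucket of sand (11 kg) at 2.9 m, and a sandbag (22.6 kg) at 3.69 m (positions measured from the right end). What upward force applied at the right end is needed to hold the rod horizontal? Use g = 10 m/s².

Taking torques about the left end:
Paint can: 9.85 × 10 = 98.5 N down at 1.78 m → arm 3.49 m, τ = 98.5 × 3.49 = 343.8 N·m clockwise.
Bucket of sand: 11 × 10 = 110 N down at 2.9 m → arm 2.37 m, τ = 110 × 2.37 = 260.7 N·m clockwise.
Sandbag: 22.6 × 10 = 226 N down at 3.69 m → arm 1.58 m, τ = 226 × 1.58 = 357.1 N·m clockwise.
Net moment of the loads = 961.6 N·m clockwise.
The upward force F acts at the right end, arm 5.27 m, giving F × 5.27 counterclockwise.
Setting net torque to zero: F × 5.27 = 961.6 → F = 961.6 / 5.27 = 182 N.

F ≈ 182 N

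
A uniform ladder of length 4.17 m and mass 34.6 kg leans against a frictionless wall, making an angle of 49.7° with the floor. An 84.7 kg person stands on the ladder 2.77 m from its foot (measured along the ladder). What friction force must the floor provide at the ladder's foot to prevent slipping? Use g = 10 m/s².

Taking torques about the foot of the ladder:
Ladder weight 34.6×10 = 346 N acts at 2.085 m along the ladder; its horizontal arm is 2.085·cos49.7° = 1.349 m → τ = 466.8 N·m clockwise.
Person: 84.7×10 = 847 N at 2.77 m → arm 1.792 m → τ = 1518 N·m clockwise.
Wall normal N acts horizontally at the top; its moment arm is the height L sinθ = 4.17·sin49.7° = 3.18 m, counterclockwise.
Setting net torque to zero: N × 3.18 = 1985 → N = 624 N.
ΣFx = 0: friction at the foot balances the wall's push, so f = N_wall = 624 N.

f ≈ 624 N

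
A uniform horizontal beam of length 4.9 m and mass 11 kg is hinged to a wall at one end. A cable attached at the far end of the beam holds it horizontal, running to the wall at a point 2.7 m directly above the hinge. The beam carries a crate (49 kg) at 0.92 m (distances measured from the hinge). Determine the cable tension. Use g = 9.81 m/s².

Choose the hinge as the axis so the unknown hinge reaction has zero arm there.
Beam weight: 11 × 9.81 = 107.9 N down at 2.45 m → arm 2.45 m, τ = 107.9 × 2.45 = 264.4 N·m clockwise.
Crate: 49 × 9.81 = 480.7 N down at 0.92 m → arm 0.92 m, τ = 480.7 × 0.92 = 442.2 N·m clockwise.
Total clockwise load moment = 706.6 N·m.
The cable tension T acts at 4.9 m; only its component perpendicular to the beam, T sinθ, produces torque. sinθ = h/√(h²+d²) = 2.7/√(2.7²+4.9²) = 0.4826.
Setting net torque to zero: T × 4.9 × 0.4826 = 706.6 → T = 706.6 / 2.365 = 299 N.

T ≈ 299 N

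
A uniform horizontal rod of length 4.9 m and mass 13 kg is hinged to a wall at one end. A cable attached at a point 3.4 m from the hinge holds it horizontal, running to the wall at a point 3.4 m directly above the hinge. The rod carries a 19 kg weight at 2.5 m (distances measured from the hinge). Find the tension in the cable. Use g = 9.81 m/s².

T ≈ 324 N

About the hinge:
Beam weight: 13 × 9.81 = 127.5 N down at 2.45 m → arm 2.45 m, τ = 127.5 × 2.45 = 312.4 N·m clockwise.
Weight: 19 × 9.81 = 186.4 N down at 2.5 m → arm 2.5 m, τ = 186.4 × 2.5 = 466 N·m clockwise.
Total clockwise load moment = 778.4 N·m.
The cable tension T acts at 3.4 m; only its component perpendicular to the rod, T sinθ, produces torque. sinθ = h/√(h²+d²) = 3.4/√(3.4²+3.4²) = 0.7071.
Στ = 0 ⇒ T × 3.4 × 0.7071 = 778.4 ⇒ T = 778.4 / 2.404 = 324 N.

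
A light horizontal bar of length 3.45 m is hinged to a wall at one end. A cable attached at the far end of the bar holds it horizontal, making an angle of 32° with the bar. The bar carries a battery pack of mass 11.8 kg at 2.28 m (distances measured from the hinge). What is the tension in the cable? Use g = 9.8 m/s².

T ≈ 144 N

Take moments about the hinge.
Battery pack: 11.8 × 9.8 = 115.6 N down at 2.28 m → arm 2.28 m, τ = 115.6 × 2.28 = 263.6 N·m clockwise.
Total clockwise load moment = 263.6 N·m.
The cable tension T acts at 3.45 m; only its component perpendicular to the bar, T sinθ, produces torque. sin 32° = 0.5299.
Balancing moments: T × 3.45 × 0.5299 = 263.6, giving T = 263.6 / 1.828 = 144 N.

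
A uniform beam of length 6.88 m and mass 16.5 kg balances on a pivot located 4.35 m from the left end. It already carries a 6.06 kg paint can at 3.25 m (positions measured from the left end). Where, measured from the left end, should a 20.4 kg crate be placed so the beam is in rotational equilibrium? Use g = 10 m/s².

Taking torques about the pivot (at 4.35 m from the left end):
Beam weight: 16.5 × 10 = 165 N down at 3.44 m → arm 0.91 m, τ = 165 × 0.91 = 150.2 N·m counterclockwise.
Paint can: 6.06 × 10 = 60.6 N down at 3.25 m → arm 1.1 m, τ = 60.6 × 1.1 = 66.66 N·m counterclockwise.
Net moment of existing loads = 216.9 N·m counterclockwise.
The crate weighs 20.4 × 10 = 204 N and must supply an equal clockwise moment, so its lever arm about the pivot is 216.9 / 204 = 1.06 m.
That puts it at 4.35 + 1.06 = 5.41 m from the left end.

x ≈ 5.41 m from the left end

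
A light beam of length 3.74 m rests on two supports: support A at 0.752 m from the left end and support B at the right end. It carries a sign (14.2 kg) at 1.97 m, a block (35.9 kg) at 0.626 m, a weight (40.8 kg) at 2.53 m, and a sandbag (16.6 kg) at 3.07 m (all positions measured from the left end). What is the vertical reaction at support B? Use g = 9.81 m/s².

R_B ≈ 406 N

Taking torques about support A:
Sign: 14.2 × 9.81 = 139.3 N down at 1.97 m → arm 1.218 m, τ = 139.3 × 1.218 = 169.7 N·m clockwise.
Block: 35.9 × 9.81 = 352.2 N down at 0.626 m → arm 0.126 m, τ = 352.2 × 0.126 = 44.38 N·m counterclockwise.
Weight: 40.8 × 9.81 = 400.2 N down at 2.53 m → arm 1.778 m, τ = 400.2 × 1.778 = 711.6 N·m clockwise.
Sandbag: 16.6 × 9.81 = 162.8 N down at 3.07 m → arm 2.318 m, τ = 162.8 × 2.318 = 377.4 N·m clockwise.
Net load moment about support A = 1214 N·m clockwise.
Reaction R at support B is upward at 3.74 m, arm 2.988 m → moment R × 2.988 counterclockwise.
Setting net torque to zero: R × 2.988 = 1214 → R = 406 N.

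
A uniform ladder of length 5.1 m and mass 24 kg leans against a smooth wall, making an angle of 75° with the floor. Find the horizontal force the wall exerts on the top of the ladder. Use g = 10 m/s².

Taking torques about the foot of the ladder:
Ladder weight 24×10 = 240 N acts at 2.55 m along the ladder; its horizontal arm is 2.55·cos75° = 0.66 m → τ = 158.4 N·m clockwise.
Wall normal N acts horizontally at the top; its moment arm is the height L sinθ = 5.1·sin75° = 4.926 m, counterclockwise.
For rotational equilibrium, N × 4.926 = 158.4, so N = 32.2 N.

N_wall ≈ 32.2 N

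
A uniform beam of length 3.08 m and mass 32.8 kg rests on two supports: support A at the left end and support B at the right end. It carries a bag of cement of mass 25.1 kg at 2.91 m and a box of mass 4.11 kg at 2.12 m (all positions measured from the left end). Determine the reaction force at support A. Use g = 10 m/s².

About support B:
Beam weight: 32.8 × 10 = 328 N down at 1.54 m → arm 1.54 m, τ = 328 × 1.54 = 505.1 N·m counterclockwise.
Bag of cement: 25.1 × 10 = 251 N down at 2.91 m → arm 0.17 m, τ = 251 × 0.17 = 42.67 N·m counterclockwise.
Box: 4.11 × 10 = 41.1 N down at 2.12 m → arm 0.96 m, τ = 41.1 × 0.96 = 39.46 N·m counterclockwise.
Net load moment about support B = 587.2 N·m counterclockwise.
Reaction R at support A is upward at 0 m, arm 3.08 m → moment R × 3.08 clockwise.
Στ = 0 ⇒ R × 3.08 = 587.2 ⇒ R = 191 N.

R_A ≈ 191 N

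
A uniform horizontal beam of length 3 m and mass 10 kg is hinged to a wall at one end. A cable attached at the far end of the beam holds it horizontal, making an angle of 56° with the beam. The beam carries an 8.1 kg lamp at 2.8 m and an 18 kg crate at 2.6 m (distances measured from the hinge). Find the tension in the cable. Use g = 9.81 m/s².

Sum moments about the hinge (the unknown hinge reaction has zero arm there).
Beam weight: 10 × 9.81 = 98.1 N down at 1.5 m → arm 1.5 m, τ = 98.1 × 1.5 = 147.1 N·m clockwise.
Lamp: 8.1 × 9.81 = 79.46 N down at 2.8 m → arm 2.8 m, τ = 79.46 × 2.8 = 222.5 N·m clockwise.
Crate: 18 × 9.81 = 176.6 N down at 2.6 m → arm 2.6 m, τ = 176.6 × 2.6 = 459.2 N·m clockwise.
Total clockwise load moment = 828.8 N·m.
The cable tension T acts at 3 m; only its component perpendicular to the beam, T sinθ, produces torque. sin 56° = 0.829.
Setting net torque to zero: T × 3 × 0.829 = 828.8 → T = 828.8 / 2.487 = 333 N.

T ≈ 333 N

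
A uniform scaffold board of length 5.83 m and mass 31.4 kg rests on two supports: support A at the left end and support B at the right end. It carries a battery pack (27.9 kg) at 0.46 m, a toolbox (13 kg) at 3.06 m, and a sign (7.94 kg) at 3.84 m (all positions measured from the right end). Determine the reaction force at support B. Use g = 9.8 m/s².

R_B ≈ 493 N

Take moments about support A.
Beam weight: 31.4 × 9.8 = 307.7 N down at 2.915 m → arm 2.915 m, τ = 307.7 × 2.915 = 896.9 N·m clockwise.
Battery pack: 27.9 × 9.8 = 273.4 N down at 0.46 m → arm 5.37 m, τ = 273.4 × 5.37 = 1468 N·m clockwise.
Toolbox: 13 × 9.8 = 127.4 N down at 3.06 m → arm 2.77 m, τ = 127.4 × 2.77 = 352.9 N·m clockwise.
Sign: 7.94 × 9.8 = 77.81 N down at 3.84 m → arm 1.99 m, τ = 77.81 × 1.99 = 154.8 N·m clockwise.
Net load moment about support A = 2873 N·m clockwise.
Reaction R at support B is upward at 0 m, arm 5.83 m → moment R × 5.83 counterclockwise.
Setting net torque to zero: R × 5.83 = 2873 → R = 493 N.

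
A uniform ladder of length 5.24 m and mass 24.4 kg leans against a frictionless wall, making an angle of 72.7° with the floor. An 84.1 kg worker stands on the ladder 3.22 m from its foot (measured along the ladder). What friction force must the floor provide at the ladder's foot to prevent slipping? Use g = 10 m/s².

f ≈ 199 N

Choose the foot of the ladder as the axis so the floor normal and friction both act there and drop out.
Ladder weight 24.4×10 = 244 N acts at 2.62 m along the ladder; its horizontal arm is 2.62·cos72.7° = 0.7791 m → τ = 190.1 N·m clockwise.
Worker: 84.1×10 = 841 N at 3.22 m → arm 0.9575 m → τ = 805.3 N·m clockwise.
Wall normal N acts horizontally at the top; its moment arm is the height L sinθ = 5.24·sin72.7° = 5.003 m, counterclockwise.
Setting net torque to zero: N × 5.003 = 995.4 → N = 199 N.
ΣFx = 0: friction at the foot balances the wall's push, so f = N_wall = 199 N.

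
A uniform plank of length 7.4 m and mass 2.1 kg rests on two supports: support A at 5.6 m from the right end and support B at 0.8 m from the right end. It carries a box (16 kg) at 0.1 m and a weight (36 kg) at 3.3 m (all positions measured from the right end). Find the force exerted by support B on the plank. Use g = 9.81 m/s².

R_B ≈ 357 N

Sum moments about support A (its reaction then has zero moment arm).
Beam weight: 2.1 × 9.81 = 20.6 N down at 3.7 m → arm 1.9 m, τ = 20.6 × 1.9 = 39.14 N·m clockwise.
Box: 16 × 9.81 = 157 N down at 0.1 m → arm 5.5 m, τ = 157 × 5.5 = 863.5 N·m clockwise.
Weight: 36 × 9.81 = 353.2 N down at 3.3 m → arm 2.3 m, τ = 353.2 × 2.3 = 812.4 N·m clockwise.
Net load moment about support A = 1715 N·m clockwise.
Reaction R at support B is upward at 0.8 m, arm 4.8 m → moment R × 4.8 counterclockwise.
Στ = 0 ⇒ R × 4.8 = 1715 ⇒ R = 357 N.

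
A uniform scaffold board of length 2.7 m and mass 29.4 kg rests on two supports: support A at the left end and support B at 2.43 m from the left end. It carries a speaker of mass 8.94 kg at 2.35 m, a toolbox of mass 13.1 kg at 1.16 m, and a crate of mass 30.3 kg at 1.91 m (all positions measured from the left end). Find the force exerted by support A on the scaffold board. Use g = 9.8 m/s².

R_A ≈ 262 N

Choose support B as the axis so its reaction then has zero moment arm.
Beam weight: 29.4 × 9.8 = 288.1 N down at 1.35 m → arm 1.08 m, τ = 288.1 × 1.08 = 311.1 N·m counterclockwise.
Speaker: 8.94 × 9.8 = 87.61 N down at 2.35 m → arm 0.08 m, τ = 87.61 × 0.08 = 7.009 N·m counterclockwise.
Toolbox: 13.1 × 9.8 = 128.4 N down at 1.16 m → arm 1.27 m, τ = 128.4 × 1.27 = 163.1 N·m counterclockwise.
Crate: 30.3 × 9.8 = 296.9 N down at 1.91 m → arm 0.52 m, τ = 296.9 × 0.52 = 154.4 N·m counterclockwise.
Net load moment about support B = 635.6 N·m counterclockwise.
Reaction R at support A is upward at 0 m, arm 2.43 m → moment R × 2.43 clockwise.
Balancing moments: R × 2.43 = 635.6, giving R = 262 N.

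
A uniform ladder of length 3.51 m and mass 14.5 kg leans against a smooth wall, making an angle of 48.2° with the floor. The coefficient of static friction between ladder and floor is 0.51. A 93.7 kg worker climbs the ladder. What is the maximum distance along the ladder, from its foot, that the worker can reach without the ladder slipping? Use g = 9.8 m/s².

Take moments about the foot of the ladder.
Ladder weight 14.5×9.8 = 142.1 N acts at 1.755 m along the ladder; its horizontal arm is 1.755·cos48.2° = 1.17 m → τ = 166.3 N·m clockwise.
Worker weight 93.7×9.8 = 918.3 N at distance d → arm d·cos48.2° → τ = 918.3·d·0.6665 clockwise.
Wall normal N at the top has arm L sinθ = 2.617 m counterclockwise, so Στ = 0 gives N·2.617 = 166.3 + 612·d.
ΣFy = 0 ⇒ N_floor = 1060 N, so the maximum friction is μ_s·N_floor = 0.51×1060 = 540.6 N. ΣFx = 0 ⇒ N_wall = f, so at the slipping point N = 540.6 N.
Substituting: 540.6×2.617 = 166.3 + 612·d ⇒ d = (1415 − 166.3) / 612 = 2.04 m.

d ≈ 2.04 m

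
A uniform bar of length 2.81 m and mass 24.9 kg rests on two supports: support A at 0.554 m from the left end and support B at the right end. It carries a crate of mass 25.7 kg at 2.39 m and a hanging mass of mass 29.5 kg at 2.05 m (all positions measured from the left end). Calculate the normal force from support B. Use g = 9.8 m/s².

R_B ≈ 489 N

Take moments about support A.
Beam weight: 24.9 × 9.8 = 244 N down at 1.405 m → arm 0.851 m, τ = 244 × 0.851 = 207.6 N·m clockwise.
Crate: 25.7 × 9.8 = 251.9 N down at 2.39 m → arm 1.836 m, τ = 251.9 × 1.836 = 462.5 N·m clockwise.
Hanging mass: 29.5 × 9.8 = 289.1 N down at 2.05 m → arm 1.496 m, τ = 289.1 × 1.496 = 432.5 N·m clockwise.
Net load moment about support A = 1103 N·m clockwise.
Reaction R at support B is upward at 2.81 m, arm 2.256 m → moment R × 2.256 counterclockwise.
Στ = 0 ⇒ R × 2.256 = 1103 ⇒ R = 489 N.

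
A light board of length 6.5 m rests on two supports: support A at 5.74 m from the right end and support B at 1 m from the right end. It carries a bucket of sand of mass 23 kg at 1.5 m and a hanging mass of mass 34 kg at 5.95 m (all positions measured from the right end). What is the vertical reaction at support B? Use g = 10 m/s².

R_B ≈ 191 N

Taking torques about support A:
Bucket of sand: 23 × 10 = 230 N down at 1.5 m → arm 4.24 m, τ = 230 × 4.24 = 975.2 N·m clockwise.
Hanging mass: 34 × 10 = 340 N down at 5.95 m → arm 0.21 m, τ = 340 × 0.21 = 71.4 N·m counterclockwise.
Net load moment about support A = 903.8 N·m clockwise.
Reaction R at support B is upward at 1 m, arm 4.74 m → moment R × 4.74 counterclockwise.
Στ = 0 ⇒ R × 4.74 = 903.8 ⇒ R = 191 N.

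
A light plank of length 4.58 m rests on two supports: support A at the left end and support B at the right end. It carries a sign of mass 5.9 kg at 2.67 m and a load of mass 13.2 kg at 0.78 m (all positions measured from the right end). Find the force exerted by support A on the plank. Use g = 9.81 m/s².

Choose support B as the axis so its reaction then has zero moment arm.
Sign: 5.9 × 9.81 = 57.88 N down at 2.67 m → arm 2.67 m, τ = 57.88 × 2.67 = 154.5 N·m counterclockwise.
Load: 13.2 × 9.81 = 129.5 N down at 0.78 m → arm 0.78 m, τ = 129.5 × 0.78 = 101 N·m counterclockwise.
Net load moment about support B = 255.5 N·m counterclockwise.
Reaction R at support A is upward at 4.58 m, arm 4.58 m → moment R × 4.58 clockwise.
Balancing moments: R × 4.58 = 255.5, giving R = 55.8 N.

R_A ≈ 55.8 N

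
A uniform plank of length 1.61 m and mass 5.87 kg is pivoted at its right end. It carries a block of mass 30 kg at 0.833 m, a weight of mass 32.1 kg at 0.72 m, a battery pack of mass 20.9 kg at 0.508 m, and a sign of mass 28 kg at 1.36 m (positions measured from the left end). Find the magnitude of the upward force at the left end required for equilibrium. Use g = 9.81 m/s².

F ≈ 528 N

Take moments about the right end.
Beam weight: 5.87 × 9.81 = 57.58 N down at 0.805 m → arm 0.805 m, τ = 57.58 × 0.805 = 46.35 N·m counterclockwise.
Block: 30 × 9.81 = 294.3 N down at 0.833 m → arm 0.777 m, τ = 294.3 × 0.777 = 228.7 N·m counterclockwise.
Weight: 32.1 × 9.81 = 314.9 N down at 0.72 m → arm 0.89 m, τ = 314.9 × 0.89 = 280.3 N·m counterclockwise.
Battery pack: 20.9 × 9.81 = 205 N down at 0.508 m → arm 1.102 m, τ = 205 × 1.102 = 225.9 N·m counterclockwise.
Sign: 28 × 9.81 = 274.7 N down at 1.36 m → arm 0.25 m, τ = 274.7 × 0.25 = 68.67 N·m counterclockwise.
Net moment of the loads = 849.9 N·m counterclockwise.
The upward force F acts at the left end, arm 1.61 m, giving F × 1.61 clockwise.
For rotational equilibrium, F × 1.61 = 849.9, so F = 849.9 / 1.61 = 528 N.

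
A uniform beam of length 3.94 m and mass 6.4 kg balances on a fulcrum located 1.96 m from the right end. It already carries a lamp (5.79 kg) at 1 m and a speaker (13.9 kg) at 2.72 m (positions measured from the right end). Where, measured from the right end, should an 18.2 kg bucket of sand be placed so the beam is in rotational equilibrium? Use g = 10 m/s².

About the fulcrum (at 1.96 m from the right end):
Beam weight: 6.4 × 10 = 64 N down at 1.97 m → arm 0.01 m, τ = 64 × 0.01 = 0.64 N·m counterclockwise.
Lamp: 5.79 × 10 = 57.9 N down at 1 m → arm 0.96 m, τ = 57.9 × 0.96 = 55.58 N·m clockwise.
Speaker: 13.9 × 10 = 139 N down at 2.72 m → arm 0.76 m, τ = 139 × 0.76 = 105.6 N·m counterclockwise.
Net moment of existing loads = 50.66 N·m counterclockwise.
The bucket of sand weighs 18.2 × 10 = 182 N and must supply an equal clockwise moment, so its lever arm about the fulcrum is 50.66 / 182 = 0.278 m.
That puts it at 1.96 − 0.278 = 1.68 m from the right end.

x ≈ 1.68 m from the right end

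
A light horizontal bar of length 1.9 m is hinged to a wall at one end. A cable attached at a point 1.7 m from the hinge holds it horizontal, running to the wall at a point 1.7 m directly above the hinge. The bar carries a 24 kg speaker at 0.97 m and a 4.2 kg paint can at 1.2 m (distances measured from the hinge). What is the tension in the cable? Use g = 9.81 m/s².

T ≈ 231 N

Sum moments about the hinge (the unknown hinge reaction has zero arm there).
Speaker: 24 × 9.81 = 235.4 N down at 0.97 m → arm 0.97 m, τ = 235.4 × 0.97 = 228.3 N·m clockwise.
Paint can: 4.2 × 9.81 = 41.2 N down at 1.2 m → arm 1.2 m, τ = 41.2 × 1.2 = 49.44 N·m clockwise.
Total clockwise load moment = 277.7 N·m.
The cable tension T acts at 1.7 m; only its component perpendicular to the bar, T sinθ, produces torque. sinθ = h/√(h²+d²) = 1.7/√(1.7²+1.7²) = 0.7071.
Στ = 0 ⇒ T × 1.7 × 0.7071 = 277.7 ⇒ T = 277.7 / 1.202 = 231 N.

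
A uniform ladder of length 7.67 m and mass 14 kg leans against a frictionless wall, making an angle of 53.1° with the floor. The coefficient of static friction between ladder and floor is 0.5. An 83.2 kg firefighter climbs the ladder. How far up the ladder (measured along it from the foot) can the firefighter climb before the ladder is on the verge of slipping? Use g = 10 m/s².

Choose the foot of the ladder as the axis so the floor normal and friction both act there and drop out.
Ladder weight 14×10 = 140 N acts at 3.835 m along the ladder; its horizontal arm is 3.835·cos53.1° = 2.303 m → τ = 322.4 N·m clockwise.
Firefighter weight 83.2×10 = 832 N at distance d → arm d·cos53.1° → τ = 832·d·0.6004 clockwise.
Wall normal N at the top has arm L sinθ = 6.134 m counterclockwise, so Στ = 0 gives N·6.134 = 322.4 + 499.5·d.
ΣFy = 0 ⇒ N_floor = 972 N, so the maximum friction is μ_s·N_floor = 0.5×972 = 486 N. ΣFx = 0 ⇒ N_wall = f, so at the slipping point N = 486 N.
Substituting: 486×6.134 = 322.4 + 499.5·d ⇒ d = (2981 − 322.4) / 499.5 = 5.32 m.

d ≈ 5.32 m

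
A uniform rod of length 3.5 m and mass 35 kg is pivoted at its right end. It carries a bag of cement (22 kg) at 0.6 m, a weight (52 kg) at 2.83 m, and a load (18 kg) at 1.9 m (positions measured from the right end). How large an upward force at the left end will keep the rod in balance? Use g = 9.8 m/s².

F ≈ 716 N

Taking torques about the right end:
Beam weight: 35 × 9.8 = 343 N down at 1.75 m → arm 1.75 m, τ = 343 × 1.75 = 600.2 N·m counterclockwise.
Bag of cement: 22 × 9.8 = 215.6 N down at 0.6 m → arm 0.6 m, τ = 215.6 × 0.6 = 129.4 N·m counterclockwise.
Weight: 52 × 9.8 = 509.6 N down at 2.83 m → arm 2.83 m, τ = 509.6 × 2.83 = 1442 N·m counterclockwise.
Load: 18 × 9.8 = 176.4 N down at 1.9 m → arm 1.9 m, τ = 176.4 × 1.9 = 335.2 N·m counterclockwise.
Net moment of the loads = 2507 N·m counterclockwise.
The upward force F acts at the left end, arm 3.5 m, giving F × 3.5 clockwise.
Balancing moments: F × 3.5 = 2507, giving F = 2507 / 3.5 = 716 N.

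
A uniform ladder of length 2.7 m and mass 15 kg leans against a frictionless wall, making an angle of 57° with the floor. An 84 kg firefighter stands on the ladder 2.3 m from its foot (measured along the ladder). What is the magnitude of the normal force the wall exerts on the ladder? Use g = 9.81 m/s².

Sum moments about the foot of the ladder (the floor normal and friction both act there and drop out).
Ladder weight 15×9.81 = 147.2 N acts at 1.35 m along the ladder; its horizontal arm is 1.35·cos57° = 0.7353 m → τ = 108.2 N·m clockwise.
Firefighter: 84×9.81 = 824 N at 2.3 m → arm 1.253 m → τ = 1032 N·m clockwise.
Wall normal N acts horizontally at the top; its moment arm is the height L sinθ = 2.7·sin57° = 2.264 m, counterclockwise.
Στ = 0 ⇒ N × 2.264 = 1140 ⇒ N = 504 N.

N_wall ≈ 504 N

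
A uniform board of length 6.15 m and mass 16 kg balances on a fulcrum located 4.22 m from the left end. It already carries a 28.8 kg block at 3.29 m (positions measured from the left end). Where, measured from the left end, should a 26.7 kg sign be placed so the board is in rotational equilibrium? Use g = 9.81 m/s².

About the fulcrum (at 4.22 m from the left end):
Beam weight: 16 × 9.81 = 157 N down at 3.075 m → arm 1.145 m, τ = 157 × 1.145 = 179.8 N·m counterclockwise.
Block: 28.8 × 9.81 = 282.5 N down at 3.29 m → arm 0.93 m, τ = 282.5 × 0.93 = 262.7 N·m counterclockwise.
Net moment of existing loads = 442.5 N·m counterclockwise.
The sign weighs 26.7 × 9.81 = 261.9 N and must supply an equal clockwise moment, so its lever arm about the fulcrum is 442.5 / 261.9 = 1.69 m.
That puts it at 4.22 + 1.69 = 5.91 m from the left end.

x ≈ 5.91 m from the left end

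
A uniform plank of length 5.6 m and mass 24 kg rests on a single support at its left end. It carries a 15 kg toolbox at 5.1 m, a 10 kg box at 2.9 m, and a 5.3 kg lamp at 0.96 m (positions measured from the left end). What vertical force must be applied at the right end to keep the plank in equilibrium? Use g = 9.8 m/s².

F ≈ 311 N

Sum moments about the left end (the unknown pivot reaction has zero arm there).
Beam weight: 24 × 9.8 = 235.2 N down at 2.8 m → arm 2.8 m, τ = 235.2 × 2.8 = 658.6 N·m clockwise.
Toolbox: 15 × 9.8 = 147 N down at 5.1 m → arm 5.1 m, τ = 147 × 5.1 = 749.7 N·m clockwise.
Box: 10 × 9.8 = 98 N down at 2.9 m → arm 2.9 m, τ = 98 × 2.9 = 284.2 N·m clockwise.
Lamp: 5.3 × 9.8 = 51.94 N down at 0.96 m → arm 0.96 m, τ = 51.94 × 0.96 = 49.86 N·m clockwise.
Net moment of the loads = 1742 N·m clockwise.
The upward force F acts at the right end, arm 5.6 m, giving F × 5.6 counterclockwise.
Balancing moments: F × 5.6 = 1742, giving F = 1742 / 5.6 = 311 N.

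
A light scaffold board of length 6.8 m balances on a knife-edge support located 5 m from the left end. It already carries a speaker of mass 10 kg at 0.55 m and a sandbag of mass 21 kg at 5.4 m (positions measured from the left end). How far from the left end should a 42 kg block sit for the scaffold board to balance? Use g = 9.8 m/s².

x ≈ 5.86 m from the left end

Choose the knife-edge support (at 5 m from the left end) as the axis so the support reaction has zero arm there.
Speaker: 10 × 9.8 = 98 N down at 0.55 m → arm 4.45 m, τ = 98 × 4.45 = 436.1 N·m counterclockwise.
Sandbag: 21 × 9.8 = 205.8 N down at 5.4 m → arm 0.4 m, τ = 205.8 × 0.4 = 82.32 N·m clockwise.
Net moment of existing loads = 353.8 N·m counterclockwise.
The block weighs 42 × 9.8 = 411.6 N and must supply an equal clockwise moment, so its lever arm about the knife-edge support is 353.8 / 411.6 = 0.86 m.
That puts it at 5 + 0.86 = 5.86 m from the left end.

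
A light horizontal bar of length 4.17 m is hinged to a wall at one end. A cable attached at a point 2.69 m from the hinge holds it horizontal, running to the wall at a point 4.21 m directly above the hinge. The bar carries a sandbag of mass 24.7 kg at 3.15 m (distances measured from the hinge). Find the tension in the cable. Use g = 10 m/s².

T ≈ 343 N

About the hinge:
Sandbag: 24.7 × 10 = 247 N down at 3.15 m → arm 3.15 m, τ = 247 × 3.15 = 778 N·m clockwise.
Total clockwise load moment = 778 N·m.
The cable tension T acts at 2.69 m; only its component perpendicular to the bar, T sinθ, produces torque. sinθ = h/√(h²+d²) = 4.21/√(4.21²+2.69²) = 0.8427.
Balancing moments: T × 2.69 × 0.8427 = 778, giving T = 778 / 2.267 = 343 N.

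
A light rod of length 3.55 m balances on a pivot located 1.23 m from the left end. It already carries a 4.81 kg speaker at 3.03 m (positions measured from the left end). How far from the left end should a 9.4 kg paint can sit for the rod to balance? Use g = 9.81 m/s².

Sum moments about the pivot (at 1.23 m from the left end) (the support reaction has zero arm there).
Speaker: 4.81 × 9.81 = 47.19 N down at 3.03 m → arm 1.8 m, τ = 47.19 × 1.8 = 84.94 N·m clockwise.
Net moment of existing loads = 84.94 N·m clockwise.
The paint can weighs 9.4 × 9.81 = 92.21 N and must supply an equal counterclockwise moment, so its lever arm about the pivot is 84.94 / 92.21 = 0.921 m.
That puts it at 1.23 − 0.921 = 0.309 m from the left end.

x ≈ 0.309 m from the left end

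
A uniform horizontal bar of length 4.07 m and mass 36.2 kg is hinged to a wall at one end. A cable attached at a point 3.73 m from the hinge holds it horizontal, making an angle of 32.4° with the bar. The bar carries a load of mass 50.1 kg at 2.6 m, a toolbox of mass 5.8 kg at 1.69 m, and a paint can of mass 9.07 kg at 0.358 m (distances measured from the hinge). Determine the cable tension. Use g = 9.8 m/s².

Taking torques about the hinge:
Beam weight: 36.2 × 9.8 = 354.8 N down at 2.035 m → arm 2.035 m, τ = 354.8 × 2.035 = 722 N·m clockwise.
Load: 50.1 × 9.8 = 491 N down at 2.6 m → arm 2.6 m, τ = 491 × 2.6 = 1277 N·m clockwise.
Toolbox: 5.8 × 9.8 = 56.84 N down at 1.69 m → arm 1.69 m, τ = 56.84 × 1.69 = 96.06 N·m clockwise.
Paint can: 9.07 × 9.8 = 88.89 N down at 0.358 m → arm 0.358 m, τ = 88.89 × 0.358 = 31.82 N·m clockwise.
Total clockwise load moment = 2127 N·m.
The cable tension T acts at 3.73 m; only its component perpendicular to the bar, T sinθ, produces torque. sin 32.4° = 0.5358.
Balancing moments: T × 3.73 × 0.5358 = 2127, giving T = 2127 / 1.999 = 1060 N.

T ≈ 1060 N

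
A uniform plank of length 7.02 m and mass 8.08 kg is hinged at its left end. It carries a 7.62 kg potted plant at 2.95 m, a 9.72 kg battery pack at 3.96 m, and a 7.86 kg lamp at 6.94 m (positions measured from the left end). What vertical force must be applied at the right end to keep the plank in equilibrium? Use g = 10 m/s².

F ≈ 205 N

Take moments about the left end.
Beam weight: 8.08 × 10 = 80.8 N down at 3.51 m → arm 3.51 m, τ = 80.8 × 3.51 = 283.6 N·m clockwise.
Potted plant: 7.62 × 10 = 76.2 N down at 2.95 m → arm 2.95 m, τ = 76.2 × 2.95 = 224.8 N·m clockwise.
Battery pack: 9.72 × 10 = 97.2 N down at 3.96 m → arm 3.96 m, τ = 97.2 × 3.96 = 384.9 N·m clockwise.
Lamp: 7.86 × 10 = 78.6 N down at 6.94 m → arm 6.94 m, τ = 78.6 × 6.94 = 545.5 N·m clockwise.
Net moment of the loads = 1439 N·m clockwise.
The upward force F acts at the right end, arm 7.02 m, giving F × 7.02 counterclockwise.
For rotational equilibrium, F × 7.02 = 1439, so F = 1439 / 7.02 = 205 N.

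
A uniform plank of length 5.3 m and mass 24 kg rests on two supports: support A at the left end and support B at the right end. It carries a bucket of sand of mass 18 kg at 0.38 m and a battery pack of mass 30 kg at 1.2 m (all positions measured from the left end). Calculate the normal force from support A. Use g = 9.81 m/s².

R_A ≈ 509 N

Choose support B as the axis so its reaction then has zero moment arm.
Beam weight: 24 × 9.81 = 235.4 N down at 2.65 m → arm 2.65 m, τ = 235.4 × 2.65 = 623.8 N·m counterclockwise.
Bucket of sand: 18 × 9.81 = 176.6 N down at 0.38 m → arm 4.92 m, τ = 176.6 × 4.92 = 868.9 N·m counterclockwise.
Battery pack: 30 × 9.81 = 294.3 N down at 1.2 m → arm 4.1 m, τ = 294.3 × 4.1 = 1207 N·m counterclockwise.
Net load moment about support B = 2700 N·m counterclockwise.
Reaction R at support A is upward at 0 m, arm 5.3 m → moment R × 5.3 clockwise.
Balancing moments: R × 5.3 = 2700, giving R = 509 N.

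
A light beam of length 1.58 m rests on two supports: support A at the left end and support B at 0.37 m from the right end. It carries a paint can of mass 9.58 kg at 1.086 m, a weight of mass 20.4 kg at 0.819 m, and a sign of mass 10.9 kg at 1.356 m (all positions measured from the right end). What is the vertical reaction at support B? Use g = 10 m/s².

Sum moments about support A (its reaction then has zero moment arm).
Paint can: 9.58 × 10 = 95.8 N down at 1.086 m → arm 0.494 m, τ = 95.8 × 0.494 = 47.33 N·m clockwise.
Weight: 20.4 × 10 = 204 N down at 0.819 m → arm 0.761 m, τ = 204 × 0.761 = 155.2 N·m clockwise.
Sign: 10.9 × 10 = 109 N down at 1.356 m → arm 0.224 m, τ = 109 × 0.224 = 24.42 N·m clockwise.
Net load moment about support A = 226.9 N·m clockwise.
Reaction R at support B is upward at 0.37 m, arm 1.21 m → moment R × 1.21 counterclockwise.
Balancing moments: R × 1.21 = 226.9, giving R = 188 N.

R_B ≈ 188 N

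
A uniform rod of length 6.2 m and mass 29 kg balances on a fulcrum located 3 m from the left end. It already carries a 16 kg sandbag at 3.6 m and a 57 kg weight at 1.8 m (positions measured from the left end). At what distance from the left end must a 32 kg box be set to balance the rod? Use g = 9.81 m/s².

x ≈ 4.75 m from the left end

Sum moments about the fulcrum (at 3 m from the left end) (the support reaction has zero arm there).
Beam weight: 29 × 9.81 = 284.5 N down at 3.1 m → arm 0.1 m, τ = 284.5 × 0.1 = 28.45 N·m clockwise.
Sandbag: 16 × 9.81 = 157 N down at 3.6 m → arm 0.6 m, τ = 157 × 0.6 = 94.2 N·m clockwise.
Weight: 57 × 9.81 = 559.2 N down at 1.8 m → arm 1.2 m, τ = 559.2 × 1.2 = 671 N·m counterclockwise.
Net moment of existing loads = 548.4 N·m counterclockwise.
The box weighs 32 × 9.81 = 313.9 N and must supply an equal clockwise moment, so its lever arm about the fulcrum is 548.4 / 313.9 = 1.75 m.
That puts it at 3 + 1.75 = 4.75 m from the left end.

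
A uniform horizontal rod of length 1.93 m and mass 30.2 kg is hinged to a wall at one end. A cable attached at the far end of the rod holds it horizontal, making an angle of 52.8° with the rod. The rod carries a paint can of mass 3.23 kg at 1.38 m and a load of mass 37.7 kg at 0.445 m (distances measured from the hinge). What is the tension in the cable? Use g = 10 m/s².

Choose the hinge as the axis so the unknown hinge reaction has zero arm there.
Beam weight: 30.2 × 10 = 302 N down at 0.965 m → arm 0.965 m, τ = 302 × 0.965 = 291.4 N·m clockwise.
Paint can: 3.23 × 10 = 32.3 N down at 1.38 m → arm 1.38 m, τ = 32.3 × 1.38 = 44.57 N·m clockwise.
Load: 37.7 × 10 = 377 N down at 0.445 m → arm 0.445 m, τ = 377 × 0.445 = 167.8 N·m clockwise.
Total clockwise load moment = 503.8 N·m.
The cable tension T acts at 1.93 m; only its component perpendicular to the rod, T sinθ, produces torque. sin 52.8° = 0.7965.
Balancing moments: T × 1.93 × 0.7965 = 503.8, giving T = 503.8 / 1.537 = 328 N.

T ≈ 328 N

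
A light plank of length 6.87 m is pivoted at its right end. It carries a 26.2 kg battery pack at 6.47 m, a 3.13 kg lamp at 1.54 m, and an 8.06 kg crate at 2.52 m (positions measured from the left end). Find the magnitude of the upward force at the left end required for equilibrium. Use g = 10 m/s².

About the right end:
Battery pack: 26.2 × 10 = 262 N down at 6.47 m → arm 0.4 m, τ = 262 × 0.4 = 104.8 N·m counterclockwise.
Lamp: 3.13 × 10 = 31.3 N down at 1.54 m → arm 5.33 m, τ = 31.3 × 5.33 = 166.8 N·m counterclockwise.
Crate: 8.06 × 10 = 80.6 N down at 2.52 m → arm 4.35 m, τ = 80.6 × 4.35 = 350.6 N·m counterclockwise.
Net moment of the loads = 622.2 N·m counterclockwise.
The upward force F acts at the left end, arm 6.87 m, giving F × 6.87 clockwise.
For rotational equilibrium, F × 6.87 = 622.2, so F = 622.2 / 6.87 = 90.6 N.

F ≈ 90.6 N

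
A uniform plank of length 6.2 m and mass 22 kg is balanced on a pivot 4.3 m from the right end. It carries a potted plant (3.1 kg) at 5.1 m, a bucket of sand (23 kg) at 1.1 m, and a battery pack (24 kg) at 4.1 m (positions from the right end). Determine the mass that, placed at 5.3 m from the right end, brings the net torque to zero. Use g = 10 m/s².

Taking torques about the pivot (at 4.3 m from the right end):
Beam weight: 22 × 10 = 220 N down at 3.1 m → arm 1.2 m, τ = 220 × 1.2 = 264 N·m clockwise.
Potted plant: 3.1 × 10 = 31 N down at 5.1 m → arm 0.8 m, τ = 31 × 0.8 = 24.8 N·m counterclockwise.
Bucket of sand: 23 × 10 = 230 N down at 1.1 m → arm 3.2 m, τ = 230 × 3.2 = 736 N·m clockwise.
Battery pack: 24 × 10 = 240 N down at 4.1 m → arm 0.2 m, τ = 240 × 0.2 = 48 N·m clockwise.
Net moment of known loads = 1023 N·m clockwise.
An unknown mass m at 5.3 m has arm 1 m; its moment is m·g·1 counterclockwise.
Στ = 0 ⇒ m × 10 × 1 = 1023 ⇒ m = 1023 / (10 × 1) = 102 kg.

m ≈ 102 kg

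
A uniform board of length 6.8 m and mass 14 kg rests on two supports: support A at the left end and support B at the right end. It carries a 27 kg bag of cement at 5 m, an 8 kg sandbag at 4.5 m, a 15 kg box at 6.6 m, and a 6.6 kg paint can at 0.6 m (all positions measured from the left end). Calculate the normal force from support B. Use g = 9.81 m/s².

Sum moments about support A (its reaction then has zero moment arm).
Beam weight: 14 × 9.81 = 137.3 N down at 3.4 m → arm 3.4 m, τ = 137.3 × 3.4 = 466.8 N·m clockwise.
Bag of cement: 27 × 9.81 = 264.9 N down at 5 m → arm 5 m, τ = 264.9 × 5 = 1324 N·m clockwise.
Sandbag: 8 × 9.81 = 78.48 N down at 4.5 m → arm 4.5 m, τ = 78.48 × 4.5 = 353.2 N·m clockwise.
Box: 15 × 9.81 = 147.2 N down at 6.6 m → arm 6.6 m, τ = 147.2 × 6.6 = 971.5 N·m clockwise.
Paint can: 6.6 × 9.81 = 64.75 N down at 0.6 m → arm 0.6 m, τ = 64.75 × 0.6 = 38.85 N·m clockwise.
Net load moment about support A = 3154 N·m clockwise.
Reaction R at support B is upward at 6.8 m, arm 6.8 m → moment R × 6.8 counterclockwise.
Στ = 0 ⇒ R × 6.8 = 3154 ⇒ R = 464 N.

R_B ≈ 464 N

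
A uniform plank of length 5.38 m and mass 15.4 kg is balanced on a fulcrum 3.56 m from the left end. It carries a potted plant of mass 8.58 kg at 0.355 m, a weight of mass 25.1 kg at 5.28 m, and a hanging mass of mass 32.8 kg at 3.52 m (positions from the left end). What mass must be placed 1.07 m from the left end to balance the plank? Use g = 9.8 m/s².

m ≈ 0.387 kg

Sum moments about the fulcrum (at 3.56 m from the left end) (the support reaction has zero arm there).
Beam weight: 15.4 × 9.8 = 150.9 N down at 2.69 m → arm 0.87 m, τ = 150.9 × 0.87 = 131.3 N·m counterclockwise.
Potted plant: 8.58 × 9.8 = 84.08 N down at 0.355 m → arm 3.205 m, τ = 84.08 × 3.205 = 269.5 N·m counterclockwise.
Weight: 25.1 × 9.8 = 246 N down at 5.28 m → arm 1.72 m, τ = 246 × 1.72 = 423.1 N·m clockwise.
Hanging mass: 32.8 × 9.8 = 321.4 N down at 3.52 m → arm 0.04 m, τ = 321.4 × 0.04 = 12.86 N·m counterclockwise.
Net moment of known loads = 9.44 N·m clockwise.
An unknown mass m at 1.07 m has arm 2.49 m; its moment is m·g·2.49 counterclockwise.
For rotational equilibrium, m × 9.8 × 2.49 = 9.44, so m = 9.44 / (9.8 × 2.49) = 0.387 kg.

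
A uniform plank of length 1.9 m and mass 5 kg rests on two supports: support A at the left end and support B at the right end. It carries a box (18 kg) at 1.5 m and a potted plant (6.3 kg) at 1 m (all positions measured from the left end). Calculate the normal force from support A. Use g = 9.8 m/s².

R_A ≈ 90.9 N

About support B:
Beam weight: 5 × 9.8 = 49 N down at 0.95 m → arm 0.95 m, τ = 49 × 0.95 = 46.55 N·m counterclockwise.
Box: 18 × 9.8 = 176.4 N down at 1.5 m → arm 0.4 m, τ = 176.4 × 0.4 = 70.56 N·m counterclockwise.
Potted plant: 6.3 × 9.8 = 61.74 N down at 1 m → arm 0.9 m, τ = 61.74 × 0.9 = 55.57 N·m counterclockwise.
Net load moment about support B = 172.7 N·m counterclockwise.
Reaction R at support A is upward at 0 m, arm 1.9 m → moment R × 1.9 clockwise.
Setting net torque to zero: R × 1.9 = 172.7 → R = 90.9 N.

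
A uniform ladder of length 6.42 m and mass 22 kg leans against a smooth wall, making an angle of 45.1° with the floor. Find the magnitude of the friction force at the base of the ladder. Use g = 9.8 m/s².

f ≈ 107 N

Choose the foot of the ladder as the axis so the floor normal and friction both act there and drop out.
Ladder weight 22×9.8 = 215.6 N acts at 3.21 m along the ladder; its horizontal arm is 3.21·cos45.1° = 2.266 m → τ = 488.5 N·m clockwise.
Wall normal N acts horizontally at the top; its moment arm is the height L sinθ = 6.42·sin45.1° = 4.548 m, counterclockwise.
Στ = 0 ⇒ N × 4.548 = 488.5 ⇒ N = 107 N.
ΣFx = 0: friction at the foot balances the wall's push, so f = N_wall = 107 N.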